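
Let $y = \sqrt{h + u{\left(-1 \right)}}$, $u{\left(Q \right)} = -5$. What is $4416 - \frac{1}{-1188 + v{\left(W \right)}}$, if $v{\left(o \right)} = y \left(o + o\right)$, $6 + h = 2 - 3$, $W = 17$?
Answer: $\frac{524479587}{118768} + \frac{17 i \sqrt{3}}{356304} \approx 4416.0 + 8.264 \cdot 10^{-5} i$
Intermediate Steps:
$h = -7$ ($h = -6 + \left(2 - 3\right) = -6 - 1 = -7$)
$y = 2 i \sqrt{3}$ ($y = \sqrt{-7 - 5} = \sqrt{-12} = 2 i \sqrt{3} \approx 3.4641 i$)
$v{\left(o \right)} = 4 i o \sqrt{3}$ ($v{\left(o \right)} = 2 i \sqrt{3} \left(o + o\right) = 2 i \sqrt{3} \cdot 2 o = 4 i o \sqrt{3}$)
$4416 - \frac{1}{-1188 + v{\left(W \right)}} = 4416 - \frac{1}{-1188 + 4 i 17 \sqrt{3}} = 4416 - \frac{1}{-1188 + 68 i \sqrt{3}}$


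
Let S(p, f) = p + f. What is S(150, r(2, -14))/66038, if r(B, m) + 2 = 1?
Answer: 149/66038 ≈ 0.0022563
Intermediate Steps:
r(B, m) = -1 (r(B, m) = -2 + 1 = -1)
S(p, f) = f + p
S(150, r(2, -14))/66038 = (-1 + 150)/66038 = 149*(1/66038) = 149/66038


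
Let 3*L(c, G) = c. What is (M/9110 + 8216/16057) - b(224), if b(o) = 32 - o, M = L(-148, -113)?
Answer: 42239513182/219418905 ≈ 192.51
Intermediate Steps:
L(c, G) = c/3
M = -148/3 (M = (⅓)*(-148) = -148/3 ≈ -49.333)
(M/9110 + 8216/16057) - b(224) = (-148/3/9110 + 8216/16057) - (32 - 1*224) = (-148/3*1/9110 + 8216*(1/16057)) - (32 - 224) = (-74/13665 + 8216/16057) - 1*(-192) = 111083422/219418905 + 192 = 42239513182/219418905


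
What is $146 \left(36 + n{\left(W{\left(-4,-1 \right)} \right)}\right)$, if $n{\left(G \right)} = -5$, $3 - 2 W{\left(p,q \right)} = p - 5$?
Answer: $4526$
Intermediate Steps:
$W{\left(p,q \right)} = 4 - \frac{p}{2}$ ($W{\left(p,q \right)} = \frac{3}{2} - \frac{p - 5}{2} = \frac{3}{2} - \frac{-5 + p}{2} = \frac{3}{2} - \left(- \frac{5}{2} + \frac{p}{2}\right) = 4 - \frac{p}{2}$)
$146 \left(36 + n{\left(W{\left(-4,-1 \right)} \right)}\right) = 146 \left(36 - 5\right) = 146 \cdot 31 = 4526$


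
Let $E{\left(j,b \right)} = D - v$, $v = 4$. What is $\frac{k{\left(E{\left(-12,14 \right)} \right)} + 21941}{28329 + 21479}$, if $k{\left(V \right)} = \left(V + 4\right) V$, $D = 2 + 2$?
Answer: $\frac{21941}{49808} \approx 0.44051$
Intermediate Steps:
$D = 4$
$E{\left(j,b \right)} = 0$ ($E{\left(j,b \right)} = 4 - 4 = 0$)
$k{\left(V \right)} = V \left(4 + V\right)$ ($k{\left(V \right)} = \left(4 + V\right) V = V \left(4 + V\right)$)
$\frac{k{\left(E{\left(-12,14 \right)} \right)} + 21941}{28329 + 21479} = \frac{0 \left(4 + 0\right) + 21941}{28329 + 21479} = \frac{0 \cdot 4 + 21941}{49808} = \left(0 + 21941\right) \frac{1}{49808} = 21941 \cdot \frac{1}{49808} = \frac{21941}{49808}$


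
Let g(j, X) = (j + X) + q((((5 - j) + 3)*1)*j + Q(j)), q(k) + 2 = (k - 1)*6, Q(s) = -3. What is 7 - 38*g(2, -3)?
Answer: -1703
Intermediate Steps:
q(k) = -8 + 6*k (q(k) = -2 + (k - 1)*6 = -2 + (-1 + k)*6 = -2 + (-6 + 6*k) = -8 + 6*k)
g(j, X) = -26 + X + j + 6*j*(8 - j) (g(j, X) = (j + X) + (-8 + 6*((((5 - j) + 3)*1)*j - 3)) = (X + j) + (-8 + 6*(((8 - j)*1)*j - 3)) = (X + j) + (-8 + 6*((8 - j)*j - 3)) = (X + j) + (-8 + 6*(j*(8 - j) - 3)) = (X + j) + (-8 + 6*(-3 + j*(8 - j))) = (X + j) + (-8 + (-18 + 6*j*(8 - j))) = (X + j) + (-26 + 6*j*(8 - j)) = -26 + X + j + 6*j*(8 - j))
7 - 38*g(2, -3) = 7 - 38*(-26 - 3 - 6*2² + 49*2) = 7 - 38*(-26 - 3 - 6*4 + 98) = 7 - 38*(-26 - 3 - 24 + 98) = 7 - 38*45 = 7 - 1710 = -1703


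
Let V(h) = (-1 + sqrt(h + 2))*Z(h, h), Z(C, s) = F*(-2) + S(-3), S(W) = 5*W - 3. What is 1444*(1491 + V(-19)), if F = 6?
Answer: 2196324 - 43320*I*sqrt(17) ≈ 2.1963e+6 - 1.7861e+5*I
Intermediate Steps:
S(W) = -3 + 5*W
Z(C, s) = -30 (Z(C, s) = 6*(-2) + (-3 + 5*(-3)) = -12 + (-3 - 15) = -12 - 18 = -30)
V(h) = 30 - 30*sqrt(2 + h) (V(h) = (-1 + sqrt(h + 2))*(-30) = (-1 + sqrt(2 + h))*(-30) = 30 - 30*sqrt(2 + h))
1444*(1491 + V(-19)) = 1444*(1491 + (30 - 30*sqrt(2 - 19))) = 1444*(1491 + (30 - 30*I*sqrt(17))) = 1444*(1521 - 30*I*sqrt(17)) = 2196324 - 43320*I*sqrt(17)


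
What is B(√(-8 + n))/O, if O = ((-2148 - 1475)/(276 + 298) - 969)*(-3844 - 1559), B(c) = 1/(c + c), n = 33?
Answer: 287/15123780435 ≈ 1.8977e-8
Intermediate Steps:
B(c) = 1/(2*c)
O = 3024756087/574 (O = (-3623/574 - 969)*(-5403) = -559829/574*(-5403) = 3024756087/574 ≈ 5.2696e+6)
B(√(-8 + n))/O = (1/(2*(√(-8 + 33))))/(3024756087/574) = (1/(2*(√25)))*(574/3024756087) = ((½)/5)*(574/3024756087) = ((½)*(⅕))*(574/3024756087) = (⅒)*(574/3024756087) = 287/15123780435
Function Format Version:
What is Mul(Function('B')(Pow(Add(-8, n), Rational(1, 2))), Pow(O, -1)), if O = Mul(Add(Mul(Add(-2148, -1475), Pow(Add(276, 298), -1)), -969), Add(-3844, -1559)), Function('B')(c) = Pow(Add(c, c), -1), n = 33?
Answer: Rational(287, 15123780435) ≈ 1.8977e-8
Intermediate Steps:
Function('B')(c) = Mul(Rational(1, 2), Pow(c, -1)) (Function('B')(c) = Pow(Mul(2, c), -1) = Mul(Rational(1, 2), Pow(c, -1)))
O = Rational(3024756087, 574) (O = Mul(Add(Mul(-3623, Pow(574, -1)), -969), -5403) = Mul(Add(Mul(-3623, Rational(1, 574)), -969), -5403) = Mul(Add(Rational(-3623, 574), -969), -5403) = Mul(Rational(-559829, 574), -5403) = Rational(3024756087, 574) ≈ 5.2696e+6)
Mul(Function('B')(Pow(Add(-8, n), Rational(1, 2))), Pow(O, -1)) = Mul(Mul(Rational(1, 2), Pow(Pow(Add(-8, 33), Rational(1, 2)), -1)), Pow(Rational(3024756087, 574), -1)) = Mul(Mul(Rational(1, 2), Pow(Pow(25, Rational(1, 2)), -1)), Rational(574, 3024756087)) = Mul(Mul(Rational(1, 2), Pow(5, -1)), Rational(574, 3024756087)) = Mul(Mul(Rational(1, 2), Rational(1, 5)), Rational(574, 3024756087)) = Mul(Rational(1, 10), Rational(574, 3024756087)) = Rational(287, 15123780435)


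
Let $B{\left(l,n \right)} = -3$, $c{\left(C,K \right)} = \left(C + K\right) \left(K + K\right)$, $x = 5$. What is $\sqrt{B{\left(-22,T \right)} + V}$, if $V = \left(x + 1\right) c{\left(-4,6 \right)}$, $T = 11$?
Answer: $\sqrt{141} \approx 11.874$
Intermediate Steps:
$c{\left(C,K \right)} = 2 K \left(C + K\right)$ ($c{\left(C,K \right)} = \left(C + K\right) 2 K = 2 K \left(C + K\right)$)
$V = 144$ ($V = \left(5 + 1\right) 2 \cdot 6 \left(-4 + 6\right) = 6 \cdot 2 \cdot 6 \cdot 2 = 6 \cdot 24 = 144$)
$\sqrt{B{\left(-22,T \right)} + V} = \sqrt{-3 + 144} = \sqrt{141}$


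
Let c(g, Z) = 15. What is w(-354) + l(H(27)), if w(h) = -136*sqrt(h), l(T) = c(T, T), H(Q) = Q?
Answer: 15 - 136*I*sqrt(354) ≈ 15.0 - 2558.8*I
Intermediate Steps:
l(T) = 15
w(-354) + l(H(27)) = -136*I*sqrt(354) + 15 = 15 - 136*I*sqrt(354)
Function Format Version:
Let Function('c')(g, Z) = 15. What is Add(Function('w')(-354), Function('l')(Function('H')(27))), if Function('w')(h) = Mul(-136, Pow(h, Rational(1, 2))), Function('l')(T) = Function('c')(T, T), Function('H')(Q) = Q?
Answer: Add(15, Mul(-136, I, Pow(354, Rational(1, 2)))) ≈ Add(15.000, Mul(-2558.8, I))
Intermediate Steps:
Function('l')(T) = 15
Add(Function('w')(-354), Function('l')(Function('H')(27))) = Add(Mul(-136, Pow(-354, Rational(1, 2))), 15) = Add(Mul(-136, Mul(I, Pow(354, Rational(1, 2)))), 15) = Add(Mul(-136, I, Pow(354, Rational(1, 2))), 15) = Add(15, Mul(-136, I, Pow(354, Rational(1, 2))))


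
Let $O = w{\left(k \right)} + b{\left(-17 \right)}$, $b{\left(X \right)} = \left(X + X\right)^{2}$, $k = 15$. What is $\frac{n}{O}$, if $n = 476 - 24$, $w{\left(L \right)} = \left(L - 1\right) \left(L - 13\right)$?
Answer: $\frac{113}{296} \approx 0.38176$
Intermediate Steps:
$b{\left(X \right)} = 4 X^{2}$ ($b{\left(X \right)} = \left(2 X\right)^{2} = 4 X^{2}$)
$w{\left(L \right)} = \left(-1 + L\right) \left(-13 + L\right)$
$O = 1184$ ($O = \left(13 + 15^{2} - 210\right) + 4 \left(-17\right)^{2} = \left(13 + 225 - 210\right) + 4 \cdot 289 = 28 + 1156 = 1184$)
$n = 452$
$\frac{n}{O} = \frac{452}{1184} = 452 \cdot \frac{1}{1184} = \frac{113}{296}$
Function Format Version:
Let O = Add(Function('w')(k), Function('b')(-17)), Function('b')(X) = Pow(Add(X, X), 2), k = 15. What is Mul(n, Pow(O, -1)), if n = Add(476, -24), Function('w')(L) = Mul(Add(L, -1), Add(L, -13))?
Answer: Rational(113, 296) ≈ 0.38176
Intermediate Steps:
Function('b')(X) = Mul(4, Pow(X, 2)) (Function('b')(X) = Pow(Mul(2, X), 2) = Mul(4, Pow(X, 2)))
Function('w')(L) = Mul(Add(-1, L), Add(-13, L))
O = 1184 (O = Add(Add(13, Pow(15, 2), Mul(-14, 15)), Mul(4, Pow(-17, 2))) = Add(Add(13, 225, -210), Mul(4, 289)) = Add(28, 1156) = 1184)
n = 452
Mul(n, Pow(O, -1)) = Mul(452, Pow(1184, -1)) = Mul(452, Rational(1, 1184)) = Rational(113, 296)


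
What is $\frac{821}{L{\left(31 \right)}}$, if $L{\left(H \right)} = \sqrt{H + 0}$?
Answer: $\frac{821 \sqrt{31}}{31} \approx 147.46$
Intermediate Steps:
$L{\left(H \right)} = \sqrt{H}$
$\frac{821}{L{\left(31 \right)}} = \frac{821}{\sqrt{31}} = 821 \frac{\sqrt{31}}{31} = \frac{821 \sqrt{31}}{31}$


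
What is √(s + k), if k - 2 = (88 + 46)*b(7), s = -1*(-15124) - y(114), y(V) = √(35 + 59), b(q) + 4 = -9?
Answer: √(13384 - √94) ≈ 115.65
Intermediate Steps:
b(q) = -13 (b(q) = -4 - 9 = -13)
y(V) = √94
s = 15124 - √94 (s = -1*(-15124) - √94 = 15124 - √94 ≈ 15114.)
k = -1740 (k = 2 + (88 + 46)*(-13) = 2 + 134*(-13) = 2 - 1742 = -1740)
√(s + k) = √((15124 - √94) - 1740) = √(13384 - √94)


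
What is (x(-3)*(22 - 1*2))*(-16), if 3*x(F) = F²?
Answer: -960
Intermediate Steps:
x(F) = F²/3
(x(-3)*(22 - 1*2))*(-16) = (((⅓)*(-3)²)*(22 - 1*2))*(-16) = (((⅓)*9)*(22 - 2))*(-16) = (3*20)*(-16) = 60*(-16) = -960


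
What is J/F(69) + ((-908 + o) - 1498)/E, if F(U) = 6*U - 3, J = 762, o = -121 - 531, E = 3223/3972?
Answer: -151203170/40141 ≈ -3766.8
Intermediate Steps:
E = 3223/3972 (E = 3223*(1/3972) = 3223/3972 ≈ 0.81143)
o = -652
F(U) = -3 + 6*U
J/F(69) + ((-908 + o) - 1498)/E = 762/(-3 + 6*69) + ((-908 - 652) - 1498)/(3223/3972) = 762/(-3 + 414) + (-1560 - 1498)*(3972/3223) = 762/411 - 3058*3972/3223 = 762*(1/411) - 1104216/293 = 254/137 - 1104216/293 = -151203170/40141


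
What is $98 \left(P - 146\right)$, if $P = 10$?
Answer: $-13328$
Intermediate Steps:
$98 \left(P - 146\right) = 98 \left(10 - 146\right) = 98 \left(-136\right) = -13328$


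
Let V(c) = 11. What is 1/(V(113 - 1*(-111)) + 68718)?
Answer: 1/68729 ≈ 1.4550e-5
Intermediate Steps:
1/(V(113 - 1*(-111)) + 68718) = 1/(11 + 68718) = 1/68729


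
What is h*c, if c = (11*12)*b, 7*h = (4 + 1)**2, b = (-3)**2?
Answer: 29700/7 ≈ 4242.9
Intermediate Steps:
b = 9
h = 25/7 (h = (4 + 1)**2/7 = (1/7)*5**2 = (1/7)*25 = 25/7 ≈ 3.5714)
c = 1188 (c = (11*12)*9 = 132*9 = 1188)
h*c = (25/7)*1188 = 29700/7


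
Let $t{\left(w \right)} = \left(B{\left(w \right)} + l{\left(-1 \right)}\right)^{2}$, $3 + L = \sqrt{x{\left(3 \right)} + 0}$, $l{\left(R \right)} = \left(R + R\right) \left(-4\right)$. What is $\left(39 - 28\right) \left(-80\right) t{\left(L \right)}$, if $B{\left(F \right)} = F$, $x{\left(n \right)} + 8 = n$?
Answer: $-17600 - 8800 i \sqrt{5} \approx -17600.0 - 19677.0 i$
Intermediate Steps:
$x{\left(n \right)} = -8 + n$
$l{\left(R \right)} = - 8 R$ ($l{\left(R \right)} = 2 R \left(-4\right) = - 8 R$)
$L = -3 + i \sqrt{5}$ ($L = -3 + \sqrt{\left(-8 + 3\right) + 0} = -3 + \sqrt{-5 + 0} = -3 + \sqrt{-5} = -3 + i \sqrt{5} \approx -3.0 + 2.2361 i$)
$t{\left(w \right)} = \left(8 + w\right)^{2}$ ($t{\left(w \right)} = \left(w - -8\right)^{2} = \left(w + 8\right)^{2} = \left(8 + w\right)^{2}$)
$\left(39 - 28\right) \left(-80\right) t{\left(L \right)} = \left(39 - 28\right) \left(-80\right) \left(8 - \left(3 - i \sqrt{5}\right)\right)^{2} = 11 \left(-80\right) \left(5 + i \sqrt{5}\right)^{2} = - 880 \left(5 + i \sqrt{5}\right)^{2}$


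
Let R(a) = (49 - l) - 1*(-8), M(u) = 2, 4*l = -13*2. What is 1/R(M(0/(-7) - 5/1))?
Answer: 2/127 ≈ 0.015748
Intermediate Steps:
l = -13/2 (l = (-13*2)/4 = (1/4)*(-26) = -13/2 ≈ -6.5000)
R(a) = 127/2 (R(a) = (49 - 1*(-13/2)) - 1*(-8) = (49 + 13/2) + 8 = 111/2 + 8 = 127/2)
1/R(M(0/(-7) - 5/1)) = 1/(127/2) = 2/127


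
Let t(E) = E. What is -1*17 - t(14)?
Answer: -31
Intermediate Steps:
-1*17 - t(14) = -1*17 - 1*14 = -17 - 14 = -31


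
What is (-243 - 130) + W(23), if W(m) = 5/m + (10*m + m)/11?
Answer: -8045/23 ≈ -349.78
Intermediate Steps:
W(m) = m + 5/m (W(m) = 5/m + (11*m)*(1/11) = 5/m + m = m + 5/m)
(-243 - 130) + W(23) = (-243 - 130) + (23 + 5/23) = -373 + (23 + 5*(1/23)) = -373 + (23 + 5/23) = -373 + 534/23 = -8045/23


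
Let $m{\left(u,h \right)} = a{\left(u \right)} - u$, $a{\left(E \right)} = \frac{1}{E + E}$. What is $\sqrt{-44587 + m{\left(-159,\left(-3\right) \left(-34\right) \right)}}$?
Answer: $\frac{i \sqrt{4492737390}}{318} \approx 210.78 i$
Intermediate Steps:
$a{\left(E \right)} = \frac{1}{2 E}$
$m{\left(u,h \right)} = \frac{1}{2 u} - u$
$\sqrt{-44587 + m{\left(-159,\left(-3\right) \left(-34\right) \right)}} = \sqrt{-44587 + \left(\frac{1}{2 \left(-159\right)} - -159\right)} = \sqrt{-44587 + \left(\frac{1}{2} \left(- \frac{1}{159}\right) + 159\right)} = \sqrt{-44587 + \left(- \frac{1}{318} + 159\right)} = \sqrt{-44587 + \frac{50561}{318}} = \sqrt{- \frac{14128105}{318}} = \frac{i \sqrt{4492737390}}{318}$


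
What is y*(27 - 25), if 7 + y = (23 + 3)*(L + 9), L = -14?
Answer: -274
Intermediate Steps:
y = -137 (y = -7 + (23 + 3)*(-14 + 9) = -7 + 26*(-5) = -7 - 130 = -137)
y*(27 - 25) = -137*(27 - 25) = -137*2 = -274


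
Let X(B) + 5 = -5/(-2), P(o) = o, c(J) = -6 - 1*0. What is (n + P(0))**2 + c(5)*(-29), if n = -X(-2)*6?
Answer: 399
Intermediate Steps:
c(J) = -6 (c(J) = -6 + 0 = -6)
X(B) = -5/2 (X(B) = -5 - 5/(-2) = -5 - 5*(-1/2) = -5 + 5/2 = -5/2)
n = 15 (n = -1*(-5/2)*6 = (5/2)*6 = 15)
(n + P(0))**2 + c(5)*(-29) = (15 + 0)**2 - 6*(-29) = 15**2 + 174 = 225 + 174 = 399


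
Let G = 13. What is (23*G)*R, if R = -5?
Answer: -1495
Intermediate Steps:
(23*G)*R = (23*13)*(-5) = 299*(-5) = -1495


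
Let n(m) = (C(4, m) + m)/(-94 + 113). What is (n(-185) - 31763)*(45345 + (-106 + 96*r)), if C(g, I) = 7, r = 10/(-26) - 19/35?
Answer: -2480287236255/1729 ≈ -1.4345e+9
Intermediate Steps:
r = -422/455 (r = 10*(-1/26) - 19*1/35 = -5/13 - 19/35 = -422/455 ≈ -0.92747)
n(m) = 7/19 + m/19 (n(m) = (7 + m)/(-94 + 113) = (7 + m)/19 = (7 + m)*(1/19) = 7/19 + m/19)
(n(-185) - 31763)*(45345 + (-106 + 96*r)) = ((7/19 + (1/19)*(-185)) - 31763)*(45345 + (-106 + 96*(-422/455))) = ((7/19 - 185/19) - 31763)*(45345 + (-106 - 40512/455)) = (-178/19 - 31763)*(45345 - 88742/455) = -603675/19*20543233/455 = -2480287236255/1729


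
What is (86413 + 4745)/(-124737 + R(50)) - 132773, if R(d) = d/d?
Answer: -8280832043/62368 ≈ -1.3277e+5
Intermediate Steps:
R(d) = 1
(86413 + 4745)/(-124737 + R(50)) - 132773 = (86413 + 4745)/(-124737 + 1) - 132773 = 91158/(-124736) - 132773 = 91158*(-1/124736) - 132773 = -45579/62368 - 132773 = -8280832043/62368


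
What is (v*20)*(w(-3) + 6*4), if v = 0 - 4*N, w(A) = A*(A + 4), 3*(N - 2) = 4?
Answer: -5600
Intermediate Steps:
N = 10/3 (N = 2 + (⅓)*4 = 2 + 4/3 = 10/3 ≈ 3.3333)
w(A) = A*(4 + A)
v = -40/3 (v = 0 - 4*10/3 = 0 - 40/3 = -40/3 ≈ -13.333)
(v*20)*(w(-3) + 6*4) = (-40/3*20)*(-3*(4 - 3) + 6*4) = -800*(-3*1 + 24)/3 = -800*(-3 + 24)/3 = -800/3*21 = -5600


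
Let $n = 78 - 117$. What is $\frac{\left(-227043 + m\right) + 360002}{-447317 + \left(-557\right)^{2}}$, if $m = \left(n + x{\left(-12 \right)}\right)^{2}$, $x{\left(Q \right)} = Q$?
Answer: $- \frac{33890}{34267} \approx -0.989$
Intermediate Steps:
$n = -39$ ($n = 78 - 117 = -39$)
$m = 2601$ ($m = \left(-39 - 12\right)^{2} = \left(-51\right)^{2} = 2601$)
$\frac{\left(-227043 + m\right) + 360002}{-447317 + \left(-557\right)^{2}} = \frac{\left(-227043 + 2601\right) + 360002}{-447317 + \left(-557\right)^{2}} = \frac{-224442 + 360002}{-447317 + 310249} = \frac{135560}{-137068} = 135560 \left(- \frac{1}{137068}\right) = - \frac{33890}{34267}$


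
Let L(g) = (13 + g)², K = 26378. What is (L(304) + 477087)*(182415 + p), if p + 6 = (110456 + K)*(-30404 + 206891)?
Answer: 13948232007389592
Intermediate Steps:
p = 24149422152 (p = -6 + (110456 + 26378)*(-30404 + 206891) = -6 + 136834*176487 = -6 + 24149422158 = 24149422152)
(L(304) + 477087)*(182415 + p) = ((13 + 304)² + 477087)*(182415 + 24149422152) = (317² + 477087)*24149604567 = (100489 + 477087)*24149604567 = 577576*24149604567 = 13948232007389592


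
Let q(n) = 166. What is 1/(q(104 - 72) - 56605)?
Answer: -1/56439 ≈ -1.7718e-5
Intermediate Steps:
1/(q(104 - 72) - 56605) = 1/(166 - 56605) = 1/(-56439) = -1/56439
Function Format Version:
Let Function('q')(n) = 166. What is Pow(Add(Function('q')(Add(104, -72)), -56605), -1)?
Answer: Rational(-1, 56439) ≈ -1.7718e-5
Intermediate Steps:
Pow(Add(Function('q')(Add(104, -72)), -56605), -1) = Pow(Add(166, -56605), -1) = Pow(-56439, -1) = Rational(-1, 56439)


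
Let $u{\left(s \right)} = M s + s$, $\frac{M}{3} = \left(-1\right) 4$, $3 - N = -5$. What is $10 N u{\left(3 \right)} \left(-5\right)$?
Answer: $13200$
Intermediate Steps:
$N = 8$ ($N = 3 - -5 = 3 + 5 = 8$)
$M = -12$ ($M = 3 \left(\left(-1\right) 4\right) = 3 \left(-4\right) = -12$)
$u{\left(s \right)} = - 11 s$ ($u{\left(s \right)} = - 12 s + s = - 11 s$)
$10 N u{\left(3 \right)} \left(-5\right) = 10 \cdot 8 \left(\left(-11\right) 3\right) \left(-5\right) = 10 \cdot 8 \left(-33\right) \left(-5\right) = 10 \left(\left(-264\right) \left(-5\right)\right) = 10 \cdot 1320 = 13200$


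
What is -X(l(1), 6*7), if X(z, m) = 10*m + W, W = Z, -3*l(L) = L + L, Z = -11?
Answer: -409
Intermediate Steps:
l(L) = -2*L/3 (l(L) = -(L + L)/3 = -2*L/3)
W = -11
X(z, m) = -11 + 10*m (X(z, m) = 10*m - 11 = -11 + 10*m)
-X(l(1), 6*7) = -(-11 + 10*(6*7)) = -(-11 + 10*42) = -(-11 + 420) = -1*409 = -409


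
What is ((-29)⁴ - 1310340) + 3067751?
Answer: 2464692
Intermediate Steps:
((-29)⁴ - 1310340) + 3067751 = (707281 - 1310340) + 3067751 = -603059 + 3067751 = 2464692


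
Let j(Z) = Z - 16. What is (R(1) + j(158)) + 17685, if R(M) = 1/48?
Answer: 855697/48 ≈ 17827.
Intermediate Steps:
R(M) = 1/48
j(Z) = -16 + Z
(R(1) + j(158)) + 17685 = (1/48 + (-16 + 158)) + 17685 = (1/48 + 142) + 17685 = 6817/48 + 17685 = 855697/48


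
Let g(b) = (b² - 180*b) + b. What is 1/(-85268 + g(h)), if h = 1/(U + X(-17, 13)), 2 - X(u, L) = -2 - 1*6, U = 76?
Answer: -7396/630657521 ≈ -1.1727e-5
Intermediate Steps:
X(u, L) = 10 (X(u, L) = 2 - (-2 - 1*6) = 2 - (-2 - 6) = 2 - 1*(-8) = 2 + 8 = 10)
h = 1/86 (h = 1/(76 + 10) = 1/86 ≈ 0.011628)
g(b) = b² - 179*b
1/(-85268 + g(h)) = 1/(-85268 + (-179 + 1/86)/86) = 1/(-85268 + (1/86)*(-15393/86)) = 1/(-85268 - 15393/7396) = 1/(-630657521/7396) = -7396/630657521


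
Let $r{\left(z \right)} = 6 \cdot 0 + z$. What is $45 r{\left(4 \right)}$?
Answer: $180$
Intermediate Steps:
$r{\left(z \right)} = z$ ($r{\left(z \right)} = 0 + z = z$)
$45 r{\left(4 \right)} = 45 \cdot 4 = 180$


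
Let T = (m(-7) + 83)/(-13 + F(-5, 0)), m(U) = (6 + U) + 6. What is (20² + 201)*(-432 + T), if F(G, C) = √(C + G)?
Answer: -22931756/87 - 26444*I*√5/87 ≈ -2.6358e+5 - 679.66*I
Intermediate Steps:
m(U) = 12 + U
T = 88/(-13 + I*√5) (T = ((12 - 7) + 83)/(-13 + √(0 - 5)) = (5 + 83)/(-13 + √(-5)) = 88/(-13 + I*√5) ≈ -6.5747 - 1.1309*I)
(20² + 201)*(-432 + T) = (20² + 201)*(-432 + (-572/87 - 44*I*√5/87)) = (400 + 201)*(-38156/87 - 44*I*√5/87) = 601*(-38156/87 - 44*I*√5/87) = -22931756/87 - 26444*I*√5/87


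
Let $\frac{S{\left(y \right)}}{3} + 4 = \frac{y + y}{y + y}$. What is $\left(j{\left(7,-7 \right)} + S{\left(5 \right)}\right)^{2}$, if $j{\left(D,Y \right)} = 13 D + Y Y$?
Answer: $17161$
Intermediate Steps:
$j{\left(D,Y \right)} = Y^{2} + 13 D$ ($j{\left(D,Y \right)} = 13 D + Y^{2} = Y^{2} + 13 D$)
$S{\left(y \right)} = -9$ ($S{\left(y \right)} = -12 + 3 \frac{y + y}{y + y} = -12 + 3 \frac{2 y}{2 y} = -12 + 3 \cdot 2 y \frac{1}{2 y} = -12 + 3 \cdot 1 = -12 + 3 = -9$)
$\left(j{\left(7,-7 \right)} + S{\left(5 \right)}\right)^{2} = \left(\left(\left(-7\right)^{2} + 13 \cdot 7\right) - 9\right)^{2} = \left(\left(49 + 91\right) - 9\right)^{2} = \left(140 - 9\right)^{2} = 131^{2} = 17161$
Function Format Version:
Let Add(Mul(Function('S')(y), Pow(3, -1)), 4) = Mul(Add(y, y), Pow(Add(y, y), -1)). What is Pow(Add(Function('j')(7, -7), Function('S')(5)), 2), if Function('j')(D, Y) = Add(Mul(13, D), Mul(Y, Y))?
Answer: 17161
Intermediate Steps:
Function('j')(D, Y) = Add(Pow(Y, 2), Mul(13, D)) (Function('j')(D, Y) = Add(Mul(13, D), Pow(Y, 2)) = Add(Pow(Y, 2), Mul(13, D)))
Function('S')(y) = -9 (Function('S')(y) = Add(-12, Mul(3, Mul(Add(y, y), Pow(Add(y, y), -1)))) = Add(-12, Mul(3, Mul(Mul(2, y), Pow(Mul(2, y), -1)))) = Add(-12, Mul(3, Mul(Mul(2, y), Mul(Rational(1, 2), Pow(y, -1))))) = Add(-12, Mul(3, 1)) = Add(-12, 3) = -9)
Pow(Add(Function('j')(7, -7), Function('S')(5)), 2) = Pow(Add(Add(Pow(-7, 2), Mul(13, 7)), -9), 2) = Pow(Add(Add(49, 91), -9), 2) = Pow(Add(140, -9), 2) = Pow(131, 2) = 17161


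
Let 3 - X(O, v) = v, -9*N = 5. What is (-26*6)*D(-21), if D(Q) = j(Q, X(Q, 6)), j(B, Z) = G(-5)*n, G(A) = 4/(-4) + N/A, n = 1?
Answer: 416/3 ≈ 138.67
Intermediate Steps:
N = -5/9 (N = -1/9*5 = -5/9 ≈ -0.55556)
G(A) = -1 - 5/(9*A) (G(A) = 4/(-4) - 5/(9*A) = 4*(-1/4) - 5/(9*A) = -1 - 5/(9*A))
X(O, v) = 3 - v
j(B, Z) = -8/9 (j(B, Z) = ((-5/9 - 1*(-5))/(-5))*1 = -(-5/9 + 5)/5*1 = -1/5*40/9*1 = -8/9*1 = -8/9)
D(Q) = -8/9
(-26*6)*D(-21) = -26*6*(-8/9) = -156*(-8/9) = 416/3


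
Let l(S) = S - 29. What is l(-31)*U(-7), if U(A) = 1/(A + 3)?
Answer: 15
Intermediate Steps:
l(S) = -29 + S
U(A) = 1/(3 + A)
l(-31)*U(-7) = (-29 - 31)/(3 - 7) = -60/(-4) = -60*(-¼) = 15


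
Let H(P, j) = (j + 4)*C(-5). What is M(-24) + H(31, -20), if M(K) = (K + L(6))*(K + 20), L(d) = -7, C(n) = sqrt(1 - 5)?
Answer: 124 - 32*I ≈ 124.0 - 32.0*I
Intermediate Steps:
C(n) = 2*I (C(n) = sqrt(-4) = 2*I)
H(P, j) = 2*I*(4 + j) (H(P, j) = (j + 4)*(2*I) = (4 + j)*(2*I) = 2*I*(4 + j))
M(K) = (-7 + K)*(20 + K) (M(K) = (K - 7)*(K + 20) = (-7 + K)*(20 + K))
M(-24) + H(31, -20) = (-140 + (-24)**2 + 13*(-24)) + 2*I*(4 - 20) = (-140 + 576 - 312) + 2*I*(-16) = 124 - 32*I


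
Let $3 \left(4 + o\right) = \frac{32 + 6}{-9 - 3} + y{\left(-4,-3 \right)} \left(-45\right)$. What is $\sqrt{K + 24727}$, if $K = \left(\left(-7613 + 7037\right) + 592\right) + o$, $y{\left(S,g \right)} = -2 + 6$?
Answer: $\frac{\sqrt{888406}}{6} \approx 157.09$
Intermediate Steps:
$y{\left(S,g \right)} = 4$
$o = - \frac{1171}{18}$ ($o = -4 + \frac{\frac{32 + 6}{-9 - 3} + 4 \left(-45\right)}{3} = -4 + \frac{\frac{38}{-12} - 180}{3} = -4 + \frac{38 \left(- \frac{1}{12}\right) - 180}{3} = -4 + \frac{- \frac{19}{6} - 180}{3} = -4 + \frac{1}{3} \left(- \frac{1099}{6}\right) = -4 - \frac{1099}{18} = - \frac{1171}{18} \approx -65.056$)
$K = - \frac{883}{18}$ ($K = \left(\left(-7613 + 7037\right) + 592\right) - \frac{1171}{18} = \left(-576 + 592\right) - \frac{1171}{18} = 16 - \frac{1171}{18} = - \frac{883}{18} \approx -49.056$)
$\sqrt{K + 24727} = \sqrt{- \frac{883}{18} + 24727} = \sqrt{\frac{444203}{18}} = \frac{\sqrt{888406}}{6}$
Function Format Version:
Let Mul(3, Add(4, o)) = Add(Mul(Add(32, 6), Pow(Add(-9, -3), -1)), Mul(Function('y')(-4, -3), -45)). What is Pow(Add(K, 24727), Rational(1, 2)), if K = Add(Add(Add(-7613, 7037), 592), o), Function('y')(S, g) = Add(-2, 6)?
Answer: Mul(Rational(1, 6), Pow(888406, Rational(1, 2))) ≈ 157.09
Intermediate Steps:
Function('y')(S, g) = 4
o = Rational(-1171, 18) (o = Add(-4, Mul(Rational(1, 3), Add(Mul(Add(32, 6), Pow(Add(-9, -3), -1)), Mul(4, -45)))) = Add(-4, Mul(Rational(1, 3), Add(Mul(38, Pow(-12, -1)), -180))) = Add(-4, Mul(Rational(1, 3), Add(Mul(38, Rational(-1, 12)), -180))) = Add(-4, Mul(Rational(1, 3), Add(Rational(-19, 6), -180))) = Add(-4, Mul(Rational(1, 3), Rational(-1099, 6))) = Add(-4, Rational(-1099, 18)) = Rational(-1171, 18) ≈ -65.056)
K = Rational(-883, 18) (K = Add(Add(Add(-7613, 7037), 592), Rational(-1171, 18)) = Add(Add(-576, 592), Rational(-1171, 18)) = Add(16, Rational(-1171, 18)) = Rational(-883, 18) ≈ -49.056)
Pow(Add(K, 24727), Rational(1, 2)) = Pow(Add(Rational(-883, 18), 24727), Rational(1, 2)) = Pow(Rational(444203, 18), Rational(1, 2)) = Mul(Rational(1, 6), Pow(888406, Rational(1, 2)))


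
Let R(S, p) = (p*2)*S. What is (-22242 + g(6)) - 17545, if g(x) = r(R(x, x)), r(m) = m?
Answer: -39715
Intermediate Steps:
R(S, p) = 2*S*p (R(S, p) = (2*p)*S = 2*S*p)
g(x) = 2*x**2 (g(x) = 2*x*x = 2*x**2)
(-22242 + g(6)) - 17545 = (-22242 + 2*6**2) - 17545 = (-22242 + 2*36) - 17545 = (-22242 + 72) - 17545 = -22170 - 17545 = -39715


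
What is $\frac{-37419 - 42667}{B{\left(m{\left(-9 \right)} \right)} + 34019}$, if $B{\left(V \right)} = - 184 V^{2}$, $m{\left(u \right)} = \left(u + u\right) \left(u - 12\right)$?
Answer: $\frac{80086}{26256637} \approx 0.0030501$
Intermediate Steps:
$m{\left(u \right)} = 2 u \left(-12 + u\right)$
$\frac{-37419 - 42667}{B{\left(m{\left(-9 \right)} \right)} + 34019} = \frac{-37419 - 42667}{- 184 \left(2 \left(-9\right) \left(-12 - 9\right)\right)^{2} + 34019} = - \frac{80086}{- 184 \left(2 \left(-9\right) \left(-21\right)\right)^{2} + 34019} = - \frac{80086}{- 184 \cdot 378^{2} + 34019} = - \frac{80086}{\left(-184\right) 142884 + 34019} = - \frac{80086}{-26290656 + 34019} = - \frac{80086}{-26256637} = \left(-80086\right) \left(- \frac{1}{26256637}\right) = \frac{80086}{26256637}$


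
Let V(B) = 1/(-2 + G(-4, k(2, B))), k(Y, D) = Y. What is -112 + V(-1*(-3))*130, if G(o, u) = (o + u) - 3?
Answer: -914/7 ≈ -130.57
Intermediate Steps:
G(o, u) = -3 + o + u
V(B) = -⅐ (V(B) = 1/(-2 + (-3 - 4 + 2)) = 1/(-2 - 5) = 1/(-7) = -⅐)
-112 + V(-1*(-3))*130 = -112 - ⅐*130 = -112 - 130/7 = -914/7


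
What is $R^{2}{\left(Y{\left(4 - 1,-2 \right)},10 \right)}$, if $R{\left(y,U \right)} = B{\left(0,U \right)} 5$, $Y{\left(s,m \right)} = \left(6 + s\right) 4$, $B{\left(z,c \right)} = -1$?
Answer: $25$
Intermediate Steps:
$Y{\left(s,m \right)} = 24 + 4 s$
$R{\left(y,U \right)} = -5$ ($R{\left(y,U \right)} = \left(-1\right) 5 = -5$)
$R^{2}{\left(Y{\left(4 - 1,-2 \right)},10 \right)} = \left(-5\right)^{2} = 25$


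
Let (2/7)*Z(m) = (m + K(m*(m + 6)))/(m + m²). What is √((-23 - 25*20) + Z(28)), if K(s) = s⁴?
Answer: √11910108877066/58 ≈ 59502.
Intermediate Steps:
Z(m) = 7*(m + m⁴*(6 + m)⁴)/(2*(m + m²)) (Z(m) = 7*((m + (m*(m + 6))⁴)/(m + m²))/2 = 7*((m + (m*(6 + m))⁴)/(m + m²))/2 = 7*((m + m⁴*(6 + m)⁴)/(m + m²))/2 = 7*(m + m⁴*(6 + m)⁴)/(2*(m + m²)))
√((-23 - 25*20) + Z(28)) = √((-23 - 25*20) + 7*(1 + 28³*(6 + 28)⁴)/(2*(1 + 28))) = √((-23 - 500) + (7/2)*(1 + 21952*34⁴)/29) = √(-523 + (7/2)*(1/29)*(1 + 21952*1336336)) = √(-523 + (7/2)*(1/29)*(1 + 29335247872)) = √(-523 + (7/2)*(1/29)*29335247873) = √(-523 + 205346735111/58) = √(205346704777/58) = √11910108877066/58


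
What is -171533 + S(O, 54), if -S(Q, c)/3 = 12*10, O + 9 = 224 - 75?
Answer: -171893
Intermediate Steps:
O = 140 (O = -9 + (224 - 75) = -9 + 149 = 140)
S(Q, c) = -360 (S(Q, c) = -36*10 = -3*120 = -360)
-171533 + S(O, 54) = -171533 - 360 = -171893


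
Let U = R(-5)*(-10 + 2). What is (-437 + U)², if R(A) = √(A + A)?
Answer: 190329 + 6992*I*√10 ≈ 1.9033e+5 + 22111.0*I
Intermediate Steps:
R(A) = √2*√A (R(A) = √(2*A) = √2*√A)
U = -8*I*√10 (U = (√2*√(-5))*(-10 + 2) = (√2*(I*√5))*(-8) = (I*√10)*(-8) = -8*I*√10 ≈ -25.298*I)
(-437 + U)² = (-437 - 8*I*√10)²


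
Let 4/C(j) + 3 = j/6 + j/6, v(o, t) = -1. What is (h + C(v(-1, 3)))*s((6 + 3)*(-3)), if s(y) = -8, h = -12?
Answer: 528/5 ≈ 105.60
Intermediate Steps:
C(j) = 4/(-3 + j/3) (C(j) = 4/(-3 + (j/6 + j/6)) = 4/(-3 + j/3))
(h + C(v(-1, 3)))*s((6 + 3)*(-3)) = (-12 + 12/(-9 - 1))*(-8) = (-12 + 12/(-10))*(-8) = (-12 + 12*(-⅒))*(-8) = (-12 - 6/5)*(-8) = -66/5*(-8) = 528/5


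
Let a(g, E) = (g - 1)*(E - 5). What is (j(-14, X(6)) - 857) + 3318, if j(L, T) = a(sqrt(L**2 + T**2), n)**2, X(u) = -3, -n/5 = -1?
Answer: 2461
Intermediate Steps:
n = 5 (n = -5*(-1) = 5)
a(g, E) = (-1 + g)*(-5 + E)
j(L, T) = 0 (j(L, T) = (5 - 1*5 - 5*sqrt(L**2 + T**2) + 5*sqrt(L**2 + T**2))**2 = (5 - 5 - 5*sqrt(L**2 + T**2) + 5*sqrt(L**2 + T**2))**2 = 0**2 = 0)
(j(-14, X(6)) - 857) + 3318 = (0 - 857) + 3318 = -857 + 3318 = 2461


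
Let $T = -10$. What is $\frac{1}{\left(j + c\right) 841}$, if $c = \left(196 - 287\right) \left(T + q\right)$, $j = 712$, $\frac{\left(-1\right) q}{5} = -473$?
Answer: $- \frac{1}{179631713} \approx -5.5669 \cdot 10^{-9}$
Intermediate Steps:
$q = 2365$ ($q = \left(-5\right) \left(-473\right) = 2365$)
$c = -214305$ ($c = \left(196 - 287\right) \left(-10 + 2365\right) = \left(-91\right) 2355 = -214305$)
$\frac{1}{\left(j + c\right) 841} = \frac{1}{\left(712 - 214305\right) 841} = \frac{1}{-213593} \cdot \frac{1}{841} = \left(- \frac{1}{213593}\right) \frac{1}{841} = - \frac{1}{179631713}$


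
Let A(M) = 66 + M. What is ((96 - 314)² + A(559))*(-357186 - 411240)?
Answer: -36998943474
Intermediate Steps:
((96 - 314)² + A(559))*(-357186 - 411240) = ((96 - 314)² + (66 + 559))*(-357186 - 411240) = ((-218)² + 625)*(-768426) = (47524 + 625)*(-768426) = 48149*(-768426) = -36998943474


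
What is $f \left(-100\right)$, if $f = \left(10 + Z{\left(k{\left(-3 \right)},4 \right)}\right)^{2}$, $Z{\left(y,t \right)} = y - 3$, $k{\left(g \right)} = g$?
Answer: $-1600$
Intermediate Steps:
$Z{\left(y,t \right)} = -3 + y$
$f = 16$ ($f = \left(10 - 6\right)^{2} = 4^{2} = 16$)
$f \left(-100\right) = 16 \left(-100\right) = -1600$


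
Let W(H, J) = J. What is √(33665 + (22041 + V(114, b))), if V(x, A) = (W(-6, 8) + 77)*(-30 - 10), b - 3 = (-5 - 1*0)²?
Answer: √52306 ≈ 228.71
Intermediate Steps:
b = 28 (b = 3 + (-5 - 1*0)² = 3 + (-5 + 0)² = 3 + (-5)² = 3 + 25 = 28)
V(x, A) = -3400 (V(x, A) = (8 + 77)*(-30 - 10) = 85*(-40) = -3400)
√(33665 + (22041 + V(114, b))) = √(33665 + (22041 - 3400)) = √(33665 + 18641) = √52306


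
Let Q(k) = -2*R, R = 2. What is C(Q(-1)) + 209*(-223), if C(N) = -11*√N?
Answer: -46607 - 22*I ≈ -46607.0 - 22.0*I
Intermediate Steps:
Q(k) = -4 (Q(k) = -2*2 = -4)
C(Q(-1)) + 209*(-223) = -22*I + 209*(-223) = -22*I - 46607 = -46607 - 22*I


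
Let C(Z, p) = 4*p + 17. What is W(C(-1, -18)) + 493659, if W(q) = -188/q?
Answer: 27151433/55 ≈ 4.9366e+5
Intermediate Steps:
C(Z, p) = 17 + 4*p
W(C(-1, -18)) + 493659 = -188/(17 + 4*(-18)) + 493659 = -188/(17 - 72) + 493659 = -188/(-55) + 493659 = -188*(-1/55) + 493659 = 188/55 + 493659 = 27151433/55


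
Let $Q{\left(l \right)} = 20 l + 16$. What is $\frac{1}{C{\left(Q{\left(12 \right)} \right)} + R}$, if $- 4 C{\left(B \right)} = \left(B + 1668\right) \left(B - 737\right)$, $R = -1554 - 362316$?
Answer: $- \frac{1}{132509} \approx -7.5467 \cdot 10^{-6}$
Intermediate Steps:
$R = -363870$ ($R = -1554 - 362316 = -363870$)
$Q{\left(l \right)} = 16 + 20 l$
$C{\left(B \right)} = - \frac{\left(-737 + B\right) \left(1668 + B\right)}{4}$ ($C{\left(B \right)} = - \frac{\left(B + 1668\right) \left(B - 737\right)}{4} = - \frac{\left(1668 + B\right) \left(-737 + B\right)}{4} = - \frac{\left(-737 + B\right) \left(1668 + B\right)}{4}$)
$\frac{1}{C{\left(Q{\left(12 \right)} \right)} + R} = \frac{1}{\left(307329 - \frac{931 \left(16 + 20 \cdot 12\right)}{4} - \frac{\left(16 + 20 \cdot 12\right)^{2}}{4}\right) - 363870} = \frac{1}{\left(307329 - \frac{931 \left(16 + 240\right)}{4} - \frac{\left(16 + 240\right)^{2}}{4}\right) - 363870} = \frac{1}{\left(307329 - 59584 - \frac{256^{2}}{4}\right) - 363870} = \frac{1}{\left(307329 - 59584 - 16384\right) - 363870} = \frac{1}{231361 - 363870} = \frac{1}{-132509} = - \frac{1}{132509}$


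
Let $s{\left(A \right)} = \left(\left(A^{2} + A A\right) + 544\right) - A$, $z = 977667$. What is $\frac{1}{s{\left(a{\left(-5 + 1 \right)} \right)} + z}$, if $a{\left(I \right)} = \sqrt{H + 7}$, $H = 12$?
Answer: $\frac{978249}{956971105982} + \frac{\sqrt{19}}{956971105982} \approx 1.0222 \cdot 10^{-6}$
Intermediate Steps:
$a{\left(I \right)} = \sqrt{19}$ ($a{\left(I \right)} = \sqrt{12 + 7} = \sqrt{19}$)
$s{\left(A \right)} = 544 - A + 2 A^{2}$ ($s{\left(A \right)} = \left(\left(A^{2} + A^{2}\right) + 544\right) - A = \left(2 A^{2} + 544\right) - A = \left(544 + 2 A^{2}\right) - A = 544 - A + 2 A^{2}$)
$\frac{1}{s{\left(a{\left(-5 + 1 \right)} \right)} + z} = \frac{1}{\left(544 - \sqrt{19} + 2 \left(\sqrt{19}\right)^{2}\right) + 977667} = \frac{1}{\left(544 - \sqrt{19} + 2 \cdot 19\right) + 977667} = \frac{1}{\left(544 - \sqrt{19} + 38\right) + 977667} = \frac{1}{\left(582 - \sqrt{19}\right) + 977667} = \frac{1}{978249 - \sqrt{19}}$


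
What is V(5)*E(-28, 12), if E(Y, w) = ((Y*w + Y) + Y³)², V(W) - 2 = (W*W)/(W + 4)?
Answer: 21414165808/9 ≈ 2.3794e+9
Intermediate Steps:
V(W) = 2 + W²/(4 + W) (V(W) = 2 + (W*W)/(W + 4) = 2 + W²/(4 + W))
E(Y, w) = (Y + Y³ + Y*w)² (E(Y, w) = ((Y + Y*w) + Y³)² = (Y + Y³ + Y*w)²)
V(5)*E(-28, 12) = ((8 + 5² + 2*5)/(4 + 5))*((-28)²*(1 + 12 + (-28)²)²) = ((8 + 25 + 10)/9)*(784*(1 + 12 + 784)²) = ((⅑)*43)*(784*797²) = 43*(784*635209)/9 = (43/9)*498003856 = 21414165808/9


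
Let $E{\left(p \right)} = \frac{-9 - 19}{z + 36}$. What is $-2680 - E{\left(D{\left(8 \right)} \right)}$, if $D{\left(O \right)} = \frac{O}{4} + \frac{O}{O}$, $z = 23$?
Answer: $- \frac{158092}{59} \approx -2679.5$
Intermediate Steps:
$D{\left(O \right)} = 1 + \frac{O}{4}$ ($D{\left(O \right)} = O \frac{1}{4} + 1 = \frac{O}{4} + 1 = 1 + \frac{O}{4}$)
$E{\left(p \right)} = - \frac{28}{59}$ ($E{\left(p \right)} = \frac{-9 - 19}{23 + 36} = - \frac{28}{59}$)
$-2680 - E{\left(D{\left(8 \right)} \right)} = -2680 - - \frac{28}{59} = -2680 + \frac{28}{59} = - \frac{158092}{59}$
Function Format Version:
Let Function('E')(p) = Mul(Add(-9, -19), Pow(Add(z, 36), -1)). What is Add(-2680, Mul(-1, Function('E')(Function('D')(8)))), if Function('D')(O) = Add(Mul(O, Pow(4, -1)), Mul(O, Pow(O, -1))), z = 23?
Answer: Rational(-158092, 59) ≈ -2679.5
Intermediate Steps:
Function('D')(O) = Add(1, Mul(Rational(1, 4), O)) (Function('D')(O) = Add(Mul(O, Rational(1, 4)), 1) = Add(Mul(Rational(1, 4), O), 1) = Add(1, Mul(Rational(1, 4), O)))
Function('E')(p) = Rational(-28, 59) (Function('E')(p) = Mul(Add(-9, -19), Pow(Add(23, 36), -1)) = Mul(-28, Pow(59, -1)) = Mul(-28, Rational(1, 59)) = Rational(-28, 59))
Add(-2680, Mul(-1, Function('E')(Function('D')(8)))) = Add(-2680, Mul(-1, Rational(-28, 59))) = Add(-2680, Rational(28, 59)) = Rational(-158092, 59)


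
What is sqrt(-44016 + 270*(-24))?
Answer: 8*I*sqrt(789) ≈ 224.71*I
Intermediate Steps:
sqrt(-44016 + 270*(-24)) = sqrt(-44016 - 6480) = sqrt(-50496) = 8*I*sqrt(789)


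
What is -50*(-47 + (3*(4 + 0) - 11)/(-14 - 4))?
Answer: 21175/9 ≈ 2352.8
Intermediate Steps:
-50*(-47 + (3*(4 + 0) - 11)/(-14 - 4)) = -50*(-47 + (3*4 - 11)/(-18)) = -50*(-47 + (12 - 11)*(-1/18)) = -50*(-47 + 1*(-1/18)) = -50*(-47 - 1/18) = -50*(-847/18) = 21175/9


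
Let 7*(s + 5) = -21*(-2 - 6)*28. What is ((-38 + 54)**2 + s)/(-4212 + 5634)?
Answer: 923/1422 ≈ 0.64909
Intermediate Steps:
s = 667 (s = -5 + (-21*(-2 - 6)*28)/7 = -5 + (-21*(-8)*28)/7 = -5 + (168*28)/7 = -5 + (1/7)*4704 = -5 + 672 = 667)
((-38 + 54)**2 + s)/(-4212 + 5634) = ((-38 + 54)**2 + 667)/(-4212 + 5634) = (16**2 + 667)/1422 = (256 + 667)*(1/1422) = 923*(1/1422) = 923/1422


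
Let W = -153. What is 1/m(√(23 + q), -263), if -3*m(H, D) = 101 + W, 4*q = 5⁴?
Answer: 3/52 ≈ 0.057692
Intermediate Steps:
q = 625/4 (q = (¼)*5⁴ = (¼)*625 = 625/4 ≈ 156.25)
m(H, D) = 52/3 (m(H, D) = -(101 - 153)/3 = -⅓*(-52) = 52/3)
1/m(√(23 + q), -263) = 1/(52/3) = 3/52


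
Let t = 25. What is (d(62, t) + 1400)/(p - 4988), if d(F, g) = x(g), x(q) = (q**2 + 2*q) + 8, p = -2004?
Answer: -2083/6992 ≈ -0.29791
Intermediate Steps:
x(q) = 8 + q**2 + 2*q
d(F, g) = 8 + g**2 + 2*g
(d(62, t) + 1400)/(p - 4988) = ((8 + 25**2 + 2*25) + 1400)/(-2004 - 4988) = ((8 + 625 + 50) + 1400)/(-6992) = (683 + 1400)*(-1/6992) = 2083*(-1/6992) = -2083/6992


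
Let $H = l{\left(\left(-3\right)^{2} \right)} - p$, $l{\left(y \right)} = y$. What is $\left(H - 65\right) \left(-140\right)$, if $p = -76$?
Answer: $-2800$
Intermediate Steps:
$H = 85$ ($H = \left(-3\right)^{2} - -76 = 9 + 76 = 85$)
$\left(H - 65\right) \left(-140\right) = \left(85 - 65\right) \left(-140\right) = 20 \left(-140\right) = -2800$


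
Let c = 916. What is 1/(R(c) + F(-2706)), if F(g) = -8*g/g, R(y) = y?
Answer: 1/908 ≈ 0.0011013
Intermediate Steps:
F(g) = -8 (F(g) = -8*1 = -8)
1/(R(c) + F(-2706)) = 1/(916 - 8) = 1/908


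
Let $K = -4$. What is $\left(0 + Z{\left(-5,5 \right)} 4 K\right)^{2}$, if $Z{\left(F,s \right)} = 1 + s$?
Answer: $9216$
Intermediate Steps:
$\left(0 + Z{\left(-5,5 \right)} 4 K\right)^{2} = \left(0 + \left(1 + 5\right) 4 \left(-4\right)\right)^{2} = \left(0 + 6 \cdot 4 \left(-4\right)\right)^{2} = \left(0 + 24 \left(-4\right)\right)^{2} = \left(0 - 96\right)^{2} = \left(-96\right)^{2} = 9216$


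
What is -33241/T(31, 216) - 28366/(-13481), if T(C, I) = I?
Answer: -33999605/223992 ≈ -151.79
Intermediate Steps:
-33241/T(31, 216) - 28366/(-13481) = -33241/216 - 28366/(-13481) = -33241*1/216 - 28366*(-1/13481) = -33241/216 + 2182/1037 = -33999605/223992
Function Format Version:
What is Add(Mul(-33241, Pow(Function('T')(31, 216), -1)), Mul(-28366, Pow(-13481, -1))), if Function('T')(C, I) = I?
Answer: Rational(-33999605, 223992) ≈ -151.79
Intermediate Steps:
Add(Mul(-33241, Pow(Function('T')(31, 216), -1)), Mul(-28366, Pow(-13481, -1))) = Add(Mul(-33241, Pow(216, -1)), Mul(-28366, Pow(-13481, -1))) = Add(Mul(-33241, Rational(1, 216)), Mul(-28366, Rational(-1, 13481))) = Add(Rational(-33241, 216), Rational(2182, 1037)) = Rational(-33999605, 223992)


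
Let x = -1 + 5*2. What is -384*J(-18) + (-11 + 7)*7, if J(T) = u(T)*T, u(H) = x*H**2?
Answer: 20155364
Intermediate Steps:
x = 9 (x = -1 + 10 = 9)
u(H) = 9*H**2
J(T) = 9*T**3 (J(T) = (9*T**2)*T = 9*T**3)
-384*J(-18) + (-11 + 7)*7 = -3456*(-18)**3 + (-11 + 7)*7 = -3456*(-5832) - 4*7 = -384*(-52488) - 28 = 20155392 - 28 = 20155364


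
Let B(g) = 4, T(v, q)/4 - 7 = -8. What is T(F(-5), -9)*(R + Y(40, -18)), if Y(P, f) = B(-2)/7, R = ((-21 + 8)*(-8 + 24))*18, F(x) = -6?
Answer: 104816/7 ≈ 14974.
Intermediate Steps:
T(v, q) = -4 (T(v, q) = 28 + 4*(-8) = 28 - 32 = -4)
R = -3744 (R = -13*16*18 = -208*18 = -3744)
Y(P, f) = 4/7
T(F(-5), -9)*(R + Y(40, -18)) = -4*(-3744 + 4/7) = -4*(-26204/7) = 104816/7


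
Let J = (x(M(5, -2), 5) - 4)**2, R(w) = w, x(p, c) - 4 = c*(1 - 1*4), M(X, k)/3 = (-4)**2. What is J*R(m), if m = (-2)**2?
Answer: 900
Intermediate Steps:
m = 4
M(X, k) = 48 (M(X, k) = 3*(-4)**2 = 3*16 = 48)
x(p, c) = 4 - 3*c (x(p, c) = 4 + c*(1 - 1*4) = 4 + c*(1 - 4) = 4 + c*(-3) = 4 - 3*c)
J = 225 (J = ((4 - 3*5) - 4)**2 = ((4 - 15) - 4)**2 = (-11 - 4)**2 = (-15)**2 = 225)
J*R(m) = 225*4 = 900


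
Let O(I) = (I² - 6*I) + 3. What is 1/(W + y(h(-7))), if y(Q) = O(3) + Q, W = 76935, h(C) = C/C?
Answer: 1/76930 ≈ 1.2999e-5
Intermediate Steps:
h(C) = 1
O(I) = 3 + I² - 6*I
y(Q) = -6 + Q (y(Q) = (3 + 3² - 6*3) + Q = (3 + 9 - 18) + Q = -6 + Q)
1/(W + y(h(-7))) = 1/(76935 + (-6 + 1)) = 1/(76935 - 5) = 1/76930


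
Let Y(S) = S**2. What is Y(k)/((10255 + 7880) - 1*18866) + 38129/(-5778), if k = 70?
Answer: -56184499/4223718 ≈ -13.302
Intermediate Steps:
Y(k)/((10255 + 7880) - 1*18866) + 38129/(-5778) = 70**2/((10255 + 7880) - 1*18866) + 38129/(-5778) = 4900/(18135 - 18866) + 38129*(-1/5778) = 4900/(-731) - 38129/5778 = 4900*(-1/731) - 38129/5778 = -4900/731 - 38129/5778 = -56184499/4223718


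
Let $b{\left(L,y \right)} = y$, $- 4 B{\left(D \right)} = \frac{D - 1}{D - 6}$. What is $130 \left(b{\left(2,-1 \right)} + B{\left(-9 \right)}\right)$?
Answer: $- \frac{455}{3} \approx -151.67$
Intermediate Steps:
$B{\left(D \right)} = - \frac{-1 + D}{4 \left(-6 + D\right)}$ ($B{\left(D \right)} = - \frac{\left(D - 1\right) \frac{1}{D - 6}}{4} = - \frac{\left(-1 + D\right) \frac{1}{-6 + D}}{4} = - \frac{\frac{1}{-6 + D} \left(-1 + D\right)}{4} = - \frac{-1 + D}{4 \left(-6 + D\right)}$)
$130 \left(b{\left(2,-1 \right)} + B{\left(-9 \right)}\right) = 130 \left(-1 + \frac{1 - -9}{4 \left(-6 - 9\right)}\right) = 130 \left(-1 + \frac{1 + 9}{4 \left(-15\right)}\right) = 130 \left(-1 + \frac{1}{4} \left(- \frac{1}{15}\right) 10\right) = 130 \left(-1 - \frac{1}{6}\right) = 130 \left(- \frac{7}{6}\right) = - \frac{455}{3}$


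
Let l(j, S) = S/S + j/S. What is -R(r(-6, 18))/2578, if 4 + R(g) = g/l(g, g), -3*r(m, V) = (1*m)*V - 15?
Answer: -33/5156 ≈ -0.0064003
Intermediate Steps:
l(j, S) = 1 + j/S
r(m, V) = 5 - V*m/3 (r(m, V) = -((1*m)*V - 15)/3 = -(m*V - 15)/3 = -(V*m - 15)/3 = -(-15 + V*m)/3 = 5 - V*m/3)
R(g) = -4 + g/2 (R(g) = -4 + g/(((g + g)/g)) = -4 + g/(((2*g)/g)) = -4 + g/2)
-R(r(-6, 18))/2578 = -(-4 + (5 - ⅓*18*(-6))/2)/2578 = -(-4 + (5 + 36)/2)/2578 = -(-4 + (½)*41)/2578 = -(-4 + 41/2)/2578 = -33/(2*2578) = -1*33/5156 = -33/5156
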